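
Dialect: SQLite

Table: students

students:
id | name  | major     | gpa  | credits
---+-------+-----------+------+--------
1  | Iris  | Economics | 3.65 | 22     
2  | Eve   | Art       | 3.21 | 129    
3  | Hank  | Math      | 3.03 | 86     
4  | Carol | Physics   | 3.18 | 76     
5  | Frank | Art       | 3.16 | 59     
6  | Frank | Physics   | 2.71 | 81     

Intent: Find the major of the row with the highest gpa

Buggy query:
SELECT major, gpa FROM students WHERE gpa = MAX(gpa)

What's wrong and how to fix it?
Bug: MAX(gpa) is an aggregate and cannot be used directly in WHERE

Fix: Use a subquery: WHERE gpa = (SELECT MAX(gpa) FROM students)

Corrected query:
SELECT major, gpa FROM students WHERE gpa = (SELECT MAX(gpa) FROM students)

Result:
major     | gpa 
----------+-----
Economics | 3.65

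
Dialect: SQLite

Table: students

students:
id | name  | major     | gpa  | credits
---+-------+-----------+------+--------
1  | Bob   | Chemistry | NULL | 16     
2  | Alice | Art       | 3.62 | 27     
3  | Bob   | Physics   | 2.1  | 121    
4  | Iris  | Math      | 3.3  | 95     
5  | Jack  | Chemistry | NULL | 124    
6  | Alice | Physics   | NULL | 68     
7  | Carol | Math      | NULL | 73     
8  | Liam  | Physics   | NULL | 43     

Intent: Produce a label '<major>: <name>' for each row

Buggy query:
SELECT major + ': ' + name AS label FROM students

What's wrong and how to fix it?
Bug: '+' is numeric addition; on text columns SQLite converts them to 0 instead of concatenating

Fix: Use the || operator for string concatenation

Corrected query:
SELECT major || ': ' || name AS label FROM students

Result:
label          
---------------
Chemistry: Bob 
Art: Alice     
Physics: Bob   
Math: Iris     
Chemistry: Jack
Physics: Alice 
Math: Carol    
Physics: Liam  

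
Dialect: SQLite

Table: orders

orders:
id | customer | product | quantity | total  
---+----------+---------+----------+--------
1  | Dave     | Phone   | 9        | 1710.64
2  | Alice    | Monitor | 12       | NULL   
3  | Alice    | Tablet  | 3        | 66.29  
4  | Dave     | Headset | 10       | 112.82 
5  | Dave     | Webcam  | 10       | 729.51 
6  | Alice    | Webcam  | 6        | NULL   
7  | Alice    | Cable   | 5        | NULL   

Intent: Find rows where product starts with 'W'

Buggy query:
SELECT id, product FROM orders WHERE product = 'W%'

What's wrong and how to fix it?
Bug: '=' compares the literal string including the % character; pattern matching needs LIKE

Fix: Use LIKE for wildcard pattern matching

Corrected query:
SELECT id, product FROM orders WHERE product LIKE 'W%'

Result:
id | product
---+--------
5  | Webcam 
6  | Webcam 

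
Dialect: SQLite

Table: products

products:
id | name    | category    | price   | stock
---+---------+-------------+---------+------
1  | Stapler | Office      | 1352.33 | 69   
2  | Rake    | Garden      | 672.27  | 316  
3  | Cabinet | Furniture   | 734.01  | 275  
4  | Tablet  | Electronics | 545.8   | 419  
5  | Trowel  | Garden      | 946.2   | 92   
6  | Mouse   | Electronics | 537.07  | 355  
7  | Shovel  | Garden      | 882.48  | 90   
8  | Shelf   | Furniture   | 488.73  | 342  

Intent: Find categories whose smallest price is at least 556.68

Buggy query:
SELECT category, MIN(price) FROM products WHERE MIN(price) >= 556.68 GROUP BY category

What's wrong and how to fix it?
Bug: MIN() in WHERE is a misuse of aggregate

Fix: Replace WHERE with HAVING after the GROUP BY

Corrected query:
SELECT category, MIN(price) FROM products GROUP BY category HAVING MIN(price) >= 556.68

Result:
category | MIN(price)
---------+-----------
Garden   | 672.27    
Office   | 1352.33   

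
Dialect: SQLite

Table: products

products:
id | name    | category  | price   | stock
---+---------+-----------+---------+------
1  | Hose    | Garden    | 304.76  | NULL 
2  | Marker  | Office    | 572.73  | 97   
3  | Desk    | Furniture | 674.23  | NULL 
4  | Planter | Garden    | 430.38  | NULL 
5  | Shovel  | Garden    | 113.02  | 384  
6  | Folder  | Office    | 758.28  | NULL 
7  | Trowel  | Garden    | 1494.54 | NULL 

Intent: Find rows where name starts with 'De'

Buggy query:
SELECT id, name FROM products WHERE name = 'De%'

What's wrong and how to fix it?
Bug: '=' compares the literal string including the % character; pattern matching needs LIKE

Fix: Replace '=' with LIKE so 'De%' is treated as a pattern

Corrected query:
SELECT id, name FROM products WHERE name LIKE 'De%'

Result:
id | name
---+-----
3  | Desk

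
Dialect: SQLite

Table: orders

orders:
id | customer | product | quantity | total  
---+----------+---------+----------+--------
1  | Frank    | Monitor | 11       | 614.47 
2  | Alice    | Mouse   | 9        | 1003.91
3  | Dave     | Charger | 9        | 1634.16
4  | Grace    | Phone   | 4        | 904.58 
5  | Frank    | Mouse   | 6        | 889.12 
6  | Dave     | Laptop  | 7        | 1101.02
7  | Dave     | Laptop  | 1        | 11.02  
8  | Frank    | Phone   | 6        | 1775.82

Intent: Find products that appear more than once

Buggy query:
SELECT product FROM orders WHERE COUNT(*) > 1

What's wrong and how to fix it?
Bug: WHERE can't reference COUNT(*); aggregates are computed after WHERE

Fix: Group first, then use HAVING for the count condition

Corrected query:
SELECT product FROM orders GROUP BY product HAVING COUNT(*) > 1

Result:
product
-------
Laptop 
Mouse  
Phone  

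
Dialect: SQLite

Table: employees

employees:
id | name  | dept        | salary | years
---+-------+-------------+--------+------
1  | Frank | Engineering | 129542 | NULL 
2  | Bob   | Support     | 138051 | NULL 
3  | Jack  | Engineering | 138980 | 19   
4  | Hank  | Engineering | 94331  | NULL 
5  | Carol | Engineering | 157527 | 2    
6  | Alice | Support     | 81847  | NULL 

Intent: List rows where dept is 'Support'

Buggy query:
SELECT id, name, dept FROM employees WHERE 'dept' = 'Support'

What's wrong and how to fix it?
Bug: Single quotes denote string literals in SQL; the column name is being compared as a constant string

Fix: Remove the quotes around the column name (or use double quotes for an identifier)

Corrected query:
SELECT id, name, dept FROM employees WHERE dept = 'Support'

Result:
id | name  | dept   
---+-------+--------
2  | Bob   | Support
6  | Alice | Support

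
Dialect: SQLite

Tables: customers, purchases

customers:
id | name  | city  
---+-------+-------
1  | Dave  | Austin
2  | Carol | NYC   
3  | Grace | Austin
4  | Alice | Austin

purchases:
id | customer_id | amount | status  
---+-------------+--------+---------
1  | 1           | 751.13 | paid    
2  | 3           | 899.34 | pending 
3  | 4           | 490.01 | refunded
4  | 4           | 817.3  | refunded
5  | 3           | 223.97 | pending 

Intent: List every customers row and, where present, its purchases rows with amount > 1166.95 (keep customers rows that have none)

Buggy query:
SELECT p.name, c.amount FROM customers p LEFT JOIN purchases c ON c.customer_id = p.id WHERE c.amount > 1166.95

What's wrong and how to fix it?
Bug: Filtering c.amount in WHERE discards the NULL rows produced by LEFT JOIN, turning it into an inner join

Fix: Move the right-table condition into the ON clause so unmatched parents are kept

Corrected query:
SELECT p.name, c.amount FROM customers p LEFT JOIN purchases c ON c.customer_id = p.id AND c.amount > 1166.95

Result:
name  | amount
------+-------
Dave  | NULL  
Carol | NULL  
Grace | NULL  
Alice | NULL  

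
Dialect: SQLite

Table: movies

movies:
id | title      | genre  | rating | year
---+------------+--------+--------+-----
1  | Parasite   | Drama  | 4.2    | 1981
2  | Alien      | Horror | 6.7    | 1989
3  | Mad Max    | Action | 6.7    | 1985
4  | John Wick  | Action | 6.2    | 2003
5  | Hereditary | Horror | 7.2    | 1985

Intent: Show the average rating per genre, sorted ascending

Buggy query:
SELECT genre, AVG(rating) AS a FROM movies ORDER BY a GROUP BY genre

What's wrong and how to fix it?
Bug: ORDER BY appears before GROUP BY; SQL clause order requires GROUP BY first

Fix: Move ORDER BY to the end, after GROUP BY

Corrected query:
SELECT genre, AVG(rating) AS a FROM movies GROUP BY genre ORDER BY a

Result:
genre  | a   
-------+-----
Drama  | 4.2 
Action | 6.45
Horror | 6.95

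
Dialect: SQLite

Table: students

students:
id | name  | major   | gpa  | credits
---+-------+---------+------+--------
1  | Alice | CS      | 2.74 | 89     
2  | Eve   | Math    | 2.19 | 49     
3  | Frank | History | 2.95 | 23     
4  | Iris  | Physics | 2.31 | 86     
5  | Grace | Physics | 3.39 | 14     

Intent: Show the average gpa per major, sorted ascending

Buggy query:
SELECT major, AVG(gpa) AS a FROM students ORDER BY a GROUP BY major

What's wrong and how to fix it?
Bug: GROUP BY must precede ORDER BY

Fix: Reorder: SELECT … FROM … GROUP BY … ORDER BY …

Corrected query:
SELECT major, AVG(gpa) AS a FROM students GROUP BY major ORDER BY a

Result:
major   | a   
--------+-----
Math    | 2.19
CS      | 2.74
Physics | 2.85
History | 2.95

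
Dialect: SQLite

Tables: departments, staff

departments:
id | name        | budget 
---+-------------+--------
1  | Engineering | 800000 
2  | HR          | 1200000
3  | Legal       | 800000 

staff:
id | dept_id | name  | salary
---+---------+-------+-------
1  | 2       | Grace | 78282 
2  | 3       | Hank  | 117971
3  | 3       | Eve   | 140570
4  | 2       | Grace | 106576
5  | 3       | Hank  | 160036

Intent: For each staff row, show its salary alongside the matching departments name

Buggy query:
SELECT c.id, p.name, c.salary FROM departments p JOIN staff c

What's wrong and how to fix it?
Bug: Missing join condition: each staff row is matched to all departments rows instead of just its own

Fix: Add ON c.dept_id = p.id to the JOIN

Corrected query:
SELECT c.id, p.name, c.salary FROM departments p JOIN staff c ON c.dept_id = p.id

Result:
id | name  | salary
---+-------+-------
1  | HR    | 78282 
2  | Legal | 117971
3  | Legal | 140570
4  | HR    | 106576
5  | Legal | 160036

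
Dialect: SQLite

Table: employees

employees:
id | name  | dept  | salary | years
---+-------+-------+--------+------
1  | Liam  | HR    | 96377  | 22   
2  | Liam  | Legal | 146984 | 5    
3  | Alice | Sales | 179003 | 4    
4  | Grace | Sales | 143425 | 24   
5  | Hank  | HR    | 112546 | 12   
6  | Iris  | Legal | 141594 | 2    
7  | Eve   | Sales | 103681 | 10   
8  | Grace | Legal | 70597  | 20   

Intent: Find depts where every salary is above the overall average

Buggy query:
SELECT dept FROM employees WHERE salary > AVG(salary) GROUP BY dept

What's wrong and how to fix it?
Bug: AVG() is an aggregate; it can't sit directly in WHERE

Fix: Use a subquery for AVG and a HAVING MIN(...) filter so the condition holds for every row in the group

Corrected query:
SELECT dept FROM employees GROUP BY dept HAVING MIN(salary) > (SELECT AVG(salary) FROM employees)

Result:
(no rows)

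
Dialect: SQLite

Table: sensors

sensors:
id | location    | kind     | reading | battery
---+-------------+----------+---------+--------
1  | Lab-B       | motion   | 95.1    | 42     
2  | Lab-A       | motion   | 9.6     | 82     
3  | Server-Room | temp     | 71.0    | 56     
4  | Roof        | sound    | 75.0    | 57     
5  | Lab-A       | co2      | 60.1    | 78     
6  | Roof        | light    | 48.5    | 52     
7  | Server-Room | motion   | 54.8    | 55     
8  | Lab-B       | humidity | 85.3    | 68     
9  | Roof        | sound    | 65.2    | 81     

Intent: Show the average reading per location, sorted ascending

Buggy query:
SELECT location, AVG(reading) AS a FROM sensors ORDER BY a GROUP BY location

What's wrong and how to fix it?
Bug: GROUP BY must precede ORDER BY

Fix: Reorder: SELECT … FROM … GROUP BY … ORDER BY …

Corrected query:
SELECT location, AVG(reading) AS a FROM sensors GROUP BY location ORDER BY a

Result:
location    | a    
------------+------
Lab-A       | 34.85
Roof        | 62.9 
Server-Room | 62.9 
Lab-B       | 90.2 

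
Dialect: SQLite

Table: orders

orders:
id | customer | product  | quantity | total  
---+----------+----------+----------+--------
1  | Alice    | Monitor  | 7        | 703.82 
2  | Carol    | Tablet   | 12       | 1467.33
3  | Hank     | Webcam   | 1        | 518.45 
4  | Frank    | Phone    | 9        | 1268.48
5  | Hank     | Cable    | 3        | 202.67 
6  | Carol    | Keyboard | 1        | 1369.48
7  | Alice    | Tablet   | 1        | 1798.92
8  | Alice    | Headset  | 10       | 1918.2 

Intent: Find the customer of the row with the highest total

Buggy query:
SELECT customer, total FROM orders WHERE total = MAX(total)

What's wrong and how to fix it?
Bug: MAX(total) is an aggregate and cannot be used directly in WHERE

Fix: Wrap MAX in a scalar subquery so WHERE compares against a single value

Corrected query:
SELECT customer, total FROM orders WHERE total = (SELECT MAX(total) FROM orders)

Result:
customer | total 
---------+-------
Alice    | 1918.2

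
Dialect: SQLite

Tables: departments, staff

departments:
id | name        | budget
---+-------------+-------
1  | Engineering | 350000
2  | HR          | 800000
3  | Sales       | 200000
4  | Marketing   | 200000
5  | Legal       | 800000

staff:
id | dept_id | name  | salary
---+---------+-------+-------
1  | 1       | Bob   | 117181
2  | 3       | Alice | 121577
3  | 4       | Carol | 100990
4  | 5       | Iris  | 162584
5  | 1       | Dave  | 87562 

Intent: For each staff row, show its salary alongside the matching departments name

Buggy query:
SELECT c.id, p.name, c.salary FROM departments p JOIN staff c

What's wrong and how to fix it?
Bug: JOIN with no ON clause produces a cartesian product; every staff row pairs with every departments row

Fix: Add ON c.dept_id = p.id to the JOIN

Corrected query:
SELECT c.id, p.name, c.salary FROM departments p JOIN staff c ON c.dept_id = p.id

Result:
id | name        | salary
---+-------------+-------
1  | Engineering | 117181
2  | Sales       | 121577
3  | Marketing   | 100990
4  | Legal       | 162584
5  | Engineering | 87562 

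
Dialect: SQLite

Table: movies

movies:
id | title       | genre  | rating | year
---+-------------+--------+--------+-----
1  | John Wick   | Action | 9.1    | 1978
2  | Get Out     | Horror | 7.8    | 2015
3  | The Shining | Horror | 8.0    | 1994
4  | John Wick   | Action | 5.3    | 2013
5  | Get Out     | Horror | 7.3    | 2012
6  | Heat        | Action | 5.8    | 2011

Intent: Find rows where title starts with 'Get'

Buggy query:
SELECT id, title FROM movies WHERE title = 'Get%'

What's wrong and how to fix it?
Bug: Wildcards only work with LIKE; '=' treats '%' as a literal character

Fix: Replace '=' with LIKE so 'Get%' is treated as a pattern

Corrected query:
SELECT id, title FROM movies WHERE title LIKE 'Get%'

Result:
id | title  
---+--------
2  | Get Out
5  | Get Out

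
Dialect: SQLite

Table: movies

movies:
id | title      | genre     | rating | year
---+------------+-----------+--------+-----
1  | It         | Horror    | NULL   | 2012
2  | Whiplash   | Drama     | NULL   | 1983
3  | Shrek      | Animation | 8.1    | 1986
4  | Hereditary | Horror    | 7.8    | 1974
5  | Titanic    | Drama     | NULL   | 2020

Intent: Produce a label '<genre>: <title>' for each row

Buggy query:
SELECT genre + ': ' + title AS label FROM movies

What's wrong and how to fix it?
Bug: SQLite uses || for string concatenation; + coerces text to numbers (yielding 0)

Fix: Replace + with || to concatenate text

Corrected query:
SELECT genre || ': ' || title AS label FROM movies

Result:
label             
------------------
Horror: It        
Drama: Whiplash   
Animation: Shrek  
Horror: Hereditary
Drama: Titanic    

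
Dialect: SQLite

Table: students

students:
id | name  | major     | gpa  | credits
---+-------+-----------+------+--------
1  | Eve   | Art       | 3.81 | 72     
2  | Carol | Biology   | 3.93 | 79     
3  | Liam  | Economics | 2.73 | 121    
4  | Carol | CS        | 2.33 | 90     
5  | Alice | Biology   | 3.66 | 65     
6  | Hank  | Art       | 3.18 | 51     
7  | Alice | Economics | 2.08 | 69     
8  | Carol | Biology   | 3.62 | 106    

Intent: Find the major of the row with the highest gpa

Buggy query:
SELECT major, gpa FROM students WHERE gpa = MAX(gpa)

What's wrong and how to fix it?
Bug: MAX(gpa) is an aggregate and cannot be used directly in WHERE

Fix: Wrap MAX in a scalar subquery so WHERE compares against a single value

Corrected query:
SELECT major, gpa FROM students WHERE gpa = (SELECT MAX(gpa) FROM students)

Result:
major   | gpa 
--------+-----
Biology | 3.93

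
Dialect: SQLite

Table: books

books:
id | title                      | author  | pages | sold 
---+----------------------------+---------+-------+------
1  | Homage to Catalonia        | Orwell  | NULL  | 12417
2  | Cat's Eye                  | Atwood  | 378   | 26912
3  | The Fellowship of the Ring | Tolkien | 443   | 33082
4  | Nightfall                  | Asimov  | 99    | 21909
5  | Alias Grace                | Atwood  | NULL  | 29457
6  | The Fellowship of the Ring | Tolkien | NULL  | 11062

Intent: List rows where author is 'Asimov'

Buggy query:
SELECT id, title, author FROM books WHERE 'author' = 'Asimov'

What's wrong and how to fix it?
Bug: 'author' in single quotes is a string literal, not the column; the comparison is literal-vs-literal and never true

Fix: Reference the column as author without single quotes

Corrected query:
SELECT id, title, author FROM books WHERE author = 'Asimov'

Result:
id | title     | author
---+-----------+-------
4  | Nightfall | Asimov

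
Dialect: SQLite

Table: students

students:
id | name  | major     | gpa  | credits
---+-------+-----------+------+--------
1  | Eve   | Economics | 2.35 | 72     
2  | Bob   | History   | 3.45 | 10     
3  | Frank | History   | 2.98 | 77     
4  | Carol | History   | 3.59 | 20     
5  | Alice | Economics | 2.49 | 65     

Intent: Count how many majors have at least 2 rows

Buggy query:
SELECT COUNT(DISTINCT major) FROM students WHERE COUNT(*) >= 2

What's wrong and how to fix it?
Bug: WHERE filters individual rows, not groups, so a group-level COUNT is invalid there

Fix: Use a subquery that GROUPs and filters with HAVING, then count its rows

Corrected query:
SELECT COUNT(*) FROM (SELECT major FROM students GROUP BY major HAVING COUNT(*) >= 2)

Result:
COUNT(*)
--------
2       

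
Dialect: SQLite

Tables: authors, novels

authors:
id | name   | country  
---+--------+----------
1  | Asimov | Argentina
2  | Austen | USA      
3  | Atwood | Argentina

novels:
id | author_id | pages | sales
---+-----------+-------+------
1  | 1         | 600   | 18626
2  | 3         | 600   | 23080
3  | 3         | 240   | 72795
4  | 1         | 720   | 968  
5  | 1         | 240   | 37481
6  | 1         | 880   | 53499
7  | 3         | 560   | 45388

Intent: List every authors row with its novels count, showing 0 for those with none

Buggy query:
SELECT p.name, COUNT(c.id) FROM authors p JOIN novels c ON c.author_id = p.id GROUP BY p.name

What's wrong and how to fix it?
Bug: INNER JOIN drops authors rows that have no matching novels rows

Fix: Switch to LEFT JOIN to retain unmatched parent rows

Corrected query:
SELECT p.name, COUNT(c.id) FROM authors p LEFT JOIN novels c ON c.author_id = p.id GROUP BY p.name

Result:
name   | COUNT(c.id)
-------+------------
Asimov | 4          
Atwood | 3          
Austen | 0          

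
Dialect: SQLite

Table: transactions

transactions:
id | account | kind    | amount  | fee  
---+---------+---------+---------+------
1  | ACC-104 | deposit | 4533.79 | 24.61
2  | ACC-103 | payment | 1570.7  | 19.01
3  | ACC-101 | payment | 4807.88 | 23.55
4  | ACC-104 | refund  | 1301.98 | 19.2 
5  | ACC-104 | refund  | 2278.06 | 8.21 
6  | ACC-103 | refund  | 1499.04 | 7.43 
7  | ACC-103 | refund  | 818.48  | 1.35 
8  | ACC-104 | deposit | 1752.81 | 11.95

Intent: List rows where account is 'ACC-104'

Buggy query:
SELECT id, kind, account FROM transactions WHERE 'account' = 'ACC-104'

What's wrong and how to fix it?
Bug: 'account' in single quotes is a string literal, not the column; the comparison is literal-vs-literal and never true

Fix: Remove the quotes around the column name (or use double quotes for an identifier)

Corrected query:
SELECT id, kind, account FROM transactions WHERE account = 'ACC-104'

Result:
id | kind    | account
---+---------+--------
1  | deposit | ACC-104
4  | refund  | ACC-104
5  | refund  | ACC-104
8  | deposit | ACC-104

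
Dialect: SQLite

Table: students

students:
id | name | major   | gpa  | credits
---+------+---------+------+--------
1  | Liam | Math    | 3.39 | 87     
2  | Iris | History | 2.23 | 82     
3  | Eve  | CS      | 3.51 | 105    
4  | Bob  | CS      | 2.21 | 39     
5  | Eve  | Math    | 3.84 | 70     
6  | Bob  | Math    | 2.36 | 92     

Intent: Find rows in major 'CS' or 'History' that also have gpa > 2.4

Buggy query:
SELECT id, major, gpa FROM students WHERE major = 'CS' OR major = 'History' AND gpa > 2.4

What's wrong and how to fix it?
Bug: Without parentheses, AND is evaluated before OR, so the gpa filter only applies to the 'History' branch

Fix: Add parentheses around the OR so the AND applies to both alternatives

Corrected query:
SELECT id, major, gpa FROM students WHERE (major = 'CS' OR major = 'History') AND gpa > 2.4

Result:
id | major | gpa 
---+-------+-----
3  | CS    | 3.51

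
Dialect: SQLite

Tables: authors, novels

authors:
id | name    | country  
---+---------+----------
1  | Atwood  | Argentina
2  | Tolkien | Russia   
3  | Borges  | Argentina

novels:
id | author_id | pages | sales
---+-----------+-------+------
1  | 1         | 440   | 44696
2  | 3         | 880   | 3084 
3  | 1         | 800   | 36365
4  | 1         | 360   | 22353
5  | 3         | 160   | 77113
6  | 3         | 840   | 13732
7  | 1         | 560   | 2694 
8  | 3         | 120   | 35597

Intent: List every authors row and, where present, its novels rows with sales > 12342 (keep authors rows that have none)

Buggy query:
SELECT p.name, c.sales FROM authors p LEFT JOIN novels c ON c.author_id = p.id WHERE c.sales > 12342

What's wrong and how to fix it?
Bug: A WHERE condition on the right-hand table after LEFT JOIN drops unmatched parents

Fix: Put 'c.sales > 12342' in the JOIN's ON clause instead of WHERE

Corrected query:
SELECT p.name, c.sales FROM authors p LEFT JOIN novels c ON c.author_id = p.id AND c.sales > 12342

Result:
name    | sales
--------+------
Atwood  | 22353
Atwood  | 36365
Atwood  | 44696
Tolkien | NULL 
Borges  | 13732
Borges  | 35597
Borges  | 77113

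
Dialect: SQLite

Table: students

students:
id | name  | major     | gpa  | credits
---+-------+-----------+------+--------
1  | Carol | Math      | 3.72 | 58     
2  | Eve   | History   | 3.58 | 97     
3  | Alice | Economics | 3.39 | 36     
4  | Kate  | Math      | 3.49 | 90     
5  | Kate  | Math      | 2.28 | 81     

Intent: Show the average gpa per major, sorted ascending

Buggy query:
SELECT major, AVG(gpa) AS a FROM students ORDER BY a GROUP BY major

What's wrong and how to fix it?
Bug: ORDER BY appears before GROUP BY; SQL clause order requires GROUP BY first

Fix: Reorder: SELECT … FROM … GROUP BY … ORDER BY …

Corrected query:
SELECT major, AVG(gpa) AS a FROM students GROUP BY major ORDER BY a

Result:
major     | a       
----------+---------
Math      | 3.163333
Economics | 3.39    
History   | 3.58    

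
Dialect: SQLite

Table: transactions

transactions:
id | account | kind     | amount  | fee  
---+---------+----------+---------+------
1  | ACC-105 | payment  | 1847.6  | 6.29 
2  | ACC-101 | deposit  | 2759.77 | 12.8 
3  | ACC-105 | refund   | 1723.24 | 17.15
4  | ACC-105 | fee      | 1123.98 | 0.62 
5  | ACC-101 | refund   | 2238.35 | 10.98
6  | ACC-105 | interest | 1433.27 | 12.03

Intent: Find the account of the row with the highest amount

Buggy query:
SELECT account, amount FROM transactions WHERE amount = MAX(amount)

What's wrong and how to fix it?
Bug: WHERE is evaluated per row; an aggregate over the whole table isn't defined there

Fix: Use a subquery: WHERE amount = (SELECT MAX(amount) FROM transactions)

Corrected query:
SELECT account, amount FROM transactions WHERE amount = (SELECT MAX(amount) FROM transactions)

Result:
account | amount 
--------+--------
ACC-101 | 2759.77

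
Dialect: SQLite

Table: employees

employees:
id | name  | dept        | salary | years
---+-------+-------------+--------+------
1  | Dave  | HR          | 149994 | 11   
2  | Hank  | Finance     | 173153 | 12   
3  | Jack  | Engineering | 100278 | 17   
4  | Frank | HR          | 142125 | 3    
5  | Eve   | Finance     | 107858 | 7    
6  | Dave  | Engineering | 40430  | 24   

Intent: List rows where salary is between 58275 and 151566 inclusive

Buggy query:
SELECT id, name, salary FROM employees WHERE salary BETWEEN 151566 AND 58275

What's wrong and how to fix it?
Bug: The bounds are reversed; BETWEEN a AND b requires a <= b to match anything

Fix: Write BETWEEN 58275 AND 151566

Corrected query:
SELECT id, name, salary FROM employees WHERE salary BETWEEN 58275 AND 151566

Result:
id | name  | salary
---+-------+-------
1  | Dave  | 149994
3  | Jack  | 100278
4  | Frank | 142125
5  | Eve   | 107858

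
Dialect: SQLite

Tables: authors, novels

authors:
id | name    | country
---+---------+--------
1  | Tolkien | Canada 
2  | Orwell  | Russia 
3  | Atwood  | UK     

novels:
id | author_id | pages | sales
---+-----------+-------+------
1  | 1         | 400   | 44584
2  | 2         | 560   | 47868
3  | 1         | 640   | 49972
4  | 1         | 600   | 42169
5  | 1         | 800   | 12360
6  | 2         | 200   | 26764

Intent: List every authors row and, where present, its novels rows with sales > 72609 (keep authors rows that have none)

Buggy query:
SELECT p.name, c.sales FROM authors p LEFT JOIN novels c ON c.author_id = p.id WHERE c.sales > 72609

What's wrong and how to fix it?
Bug: Filtering c.sales in WHERE discards the NULL rows produced by LEFT JOIN, turning it into an inner join

Fix: Put 'c.sales > 72609' in the JOIN's ON clause instead of WHERE

Corrected query:
SELECT p.name, c.sales FROM authors p LEFT JOIN novels c ON c.author_id = p.id AND c.sales > 72609

Result:
name    | sales
--------+------
Tolkien | NULL 
Orwell  | NULL 
Atwood  | NULL 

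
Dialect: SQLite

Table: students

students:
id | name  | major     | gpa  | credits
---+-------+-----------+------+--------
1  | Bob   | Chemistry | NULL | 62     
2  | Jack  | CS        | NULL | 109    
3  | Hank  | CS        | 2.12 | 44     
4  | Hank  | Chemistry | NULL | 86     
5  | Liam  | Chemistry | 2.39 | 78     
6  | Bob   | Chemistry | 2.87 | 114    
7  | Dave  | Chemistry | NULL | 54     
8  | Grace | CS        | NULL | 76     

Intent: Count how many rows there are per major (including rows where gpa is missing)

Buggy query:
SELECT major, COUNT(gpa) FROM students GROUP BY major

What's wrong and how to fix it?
Bug: COUNT(gpa) skips NULLs, so groups with missing gpa are undercounted

Fix: Replace COUNT(gpa) with COUNT(*)

Corrected query:
SELECT major, COUNT(*) FROM students GROUP BY major

Result:
major     | COUNT(*)
----------+---------
CS        | 3       
Chemistry | 5       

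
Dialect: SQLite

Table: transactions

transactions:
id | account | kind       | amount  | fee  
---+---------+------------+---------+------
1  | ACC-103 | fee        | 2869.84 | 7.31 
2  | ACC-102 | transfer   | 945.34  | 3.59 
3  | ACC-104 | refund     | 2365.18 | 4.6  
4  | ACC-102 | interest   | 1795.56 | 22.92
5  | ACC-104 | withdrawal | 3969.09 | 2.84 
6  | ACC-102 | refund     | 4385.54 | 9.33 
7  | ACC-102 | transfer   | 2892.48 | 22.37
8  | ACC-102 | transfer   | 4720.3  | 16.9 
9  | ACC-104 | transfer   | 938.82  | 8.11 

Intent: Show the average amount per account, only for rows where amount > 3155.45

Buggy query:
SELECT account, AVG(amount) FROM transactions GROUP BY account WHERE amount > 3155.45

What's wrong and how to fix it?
Bug: WHERE cannot follow GROUP BY

Fix: Place WHERE between FROM and GROUP BY

Corrected query:
SELECT account, AVG(amount) FROM transactions WHERE amount > 3155.45 GROUP BY account

Result:
account | AVG(amount)
--------+------------
ACC-102 | 4552.92    
ACC-104 | 3969.09    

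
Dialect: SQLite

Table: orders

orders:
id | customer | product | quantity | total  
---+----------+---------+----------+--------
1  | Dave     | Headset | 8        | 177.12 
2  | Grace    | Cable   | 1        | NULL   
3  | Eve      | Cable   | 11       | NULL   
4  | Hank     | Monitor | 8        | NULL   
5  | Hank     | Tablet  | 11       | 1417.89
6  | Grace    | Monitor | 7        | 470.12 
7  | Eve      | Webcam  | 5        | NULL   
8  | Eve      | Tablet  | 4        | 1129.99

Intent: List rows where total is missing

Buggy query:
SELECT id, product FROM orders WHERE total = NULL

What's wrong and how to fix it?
Bug: '= NULL' is always unknown in SQL three-valued logic, so no rows match

Fix: Use IS NULL to test for NULL

Corrected query:
SELECT id, product FROM orders WHERE total IS NULL

Result:
id | product
---+--------
2  | Cable  
3  | Cable  
4  | Monitor
7  | Webcam 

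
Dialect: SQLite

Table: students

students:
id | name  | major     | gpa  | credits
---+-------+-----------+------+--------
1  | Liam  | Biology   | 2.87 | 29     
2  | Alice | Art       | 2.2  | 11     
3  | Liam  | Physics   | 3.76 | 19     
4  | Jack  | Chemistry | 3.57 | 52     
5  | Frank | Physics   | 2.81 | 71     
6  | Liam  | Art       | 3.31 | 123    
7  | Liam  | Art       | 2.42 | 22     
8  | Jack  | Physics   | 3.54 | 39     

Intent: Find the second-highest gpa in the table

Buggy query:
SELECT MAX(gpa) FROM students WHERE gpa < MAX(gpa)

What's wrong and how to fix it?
Bug: The inner MAX is an aggregate inside WHERE, which is not allowed

Fix: Put the inner MAX in a scalar subquery

Corrected query:
SELECT MAX(gpa) FROM students WHERE gpa < (SELECT MAX(gpa) FROM students)

Result:
MAX(gpa)
--------
3.57    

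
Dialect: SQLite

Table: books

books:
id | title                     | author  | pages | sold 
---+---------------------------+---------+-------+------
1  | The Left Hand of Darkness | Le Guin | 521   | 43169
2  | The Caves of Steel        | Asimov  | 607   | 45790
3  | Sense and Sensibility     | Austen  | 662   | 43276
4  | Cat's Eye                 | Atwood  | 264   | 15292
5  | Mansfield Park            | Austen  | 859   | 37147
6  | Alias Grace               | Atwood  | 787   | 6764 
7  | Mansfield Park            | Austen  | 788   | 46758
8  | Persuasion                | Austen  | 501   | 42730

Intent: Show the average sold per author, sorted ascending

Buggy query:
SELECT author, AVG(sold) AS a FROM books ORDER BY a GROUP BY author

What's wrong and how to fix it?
Bug: ORDER BY appears before GROUP BY; SQL clause order requires GROUP BY first

Fix: Move ORDER BY to the end, after GROUP BY

Corrected query:
SELECT author, AVG(sold) AS a FROM books GROUP BY author ORDER BY a

Result:
author  | a       
--------+---------
Atwood  | 11028   
Austen  | 42477.75
Le Guin | 43169   
Asimov  | 45790   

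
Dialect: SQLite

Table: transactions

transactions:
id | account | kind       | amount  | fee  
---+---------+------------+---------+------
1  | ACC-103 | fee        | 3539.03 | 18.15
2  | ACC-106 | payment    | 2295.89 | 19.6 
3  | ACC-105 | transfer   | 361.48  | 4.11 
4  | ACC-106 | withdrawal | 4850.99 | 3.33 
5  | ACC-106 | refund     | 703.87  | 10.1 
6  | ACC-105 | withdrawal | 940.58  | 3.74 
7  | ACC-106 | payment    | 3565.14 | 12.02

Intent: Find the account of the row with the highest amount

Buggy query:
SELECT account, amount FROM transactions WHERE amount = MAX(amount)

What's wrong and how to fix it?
Bug: MAX(amount) is an aggregate and cannot be used directly in WHERE

Fix: Wrap MAX in a scalar subquery so WHERE compares against a single value

Corrected query:
SELECT account, amount FROM transactions WHERE amount = (SELECT MAX(amount) FROM transactions)

Result:
account | amount 
--------+--------
ACC-106 | 4850.99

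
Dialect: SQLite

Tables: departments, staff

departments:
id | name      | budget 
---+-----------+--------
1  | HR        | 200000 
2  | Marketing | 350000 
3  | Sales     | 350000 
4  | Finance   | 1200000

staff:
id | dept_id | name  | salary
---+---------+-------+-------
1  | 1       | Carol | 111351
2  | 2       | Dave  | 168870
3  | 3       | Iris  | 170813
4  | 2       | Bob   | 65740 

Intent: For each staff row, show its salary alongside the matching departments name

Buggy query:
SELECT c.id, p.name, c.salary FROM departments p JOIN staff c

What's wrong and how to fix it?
Bug: Missing join condition: each staff row is matched to all departments rows instead of just its own

Fix: Add ON c.dept_id = p.id to the JOIN

Corrected query:
SELECT c.id, p.name, c.salary FROM departments p JOIN staff c ON c.dept_id = p.id

Result:
id | name      | salary
---+-----------+-------
1  | HR        | 111351
2  | Marketing | 168870
3  | Sales     | 170813
4  | Marketing | 65740 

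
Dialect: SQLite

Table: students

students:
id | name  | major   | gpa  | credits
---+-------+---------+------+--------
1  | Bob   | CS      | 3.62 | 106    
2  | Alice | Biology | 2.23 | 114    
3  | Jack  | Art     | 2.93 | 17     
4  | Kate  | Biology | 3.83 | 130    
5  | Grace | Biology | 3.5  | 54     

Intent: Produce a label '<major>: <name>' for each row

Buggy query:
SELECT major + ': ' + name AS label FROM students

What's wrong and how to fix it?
Bug: '+' is numeric addition; on text columns SQLite converts them to 0 instead of concatenating

Fix: Replace + with || to concatenate text

Corrected query:
SELECT major || ': ' || name AS label FROM students

Result:
label         
--------------
CS: Bob       
Biology: Alice
Art: Jack     
Biology: Kate 
Biology: Grace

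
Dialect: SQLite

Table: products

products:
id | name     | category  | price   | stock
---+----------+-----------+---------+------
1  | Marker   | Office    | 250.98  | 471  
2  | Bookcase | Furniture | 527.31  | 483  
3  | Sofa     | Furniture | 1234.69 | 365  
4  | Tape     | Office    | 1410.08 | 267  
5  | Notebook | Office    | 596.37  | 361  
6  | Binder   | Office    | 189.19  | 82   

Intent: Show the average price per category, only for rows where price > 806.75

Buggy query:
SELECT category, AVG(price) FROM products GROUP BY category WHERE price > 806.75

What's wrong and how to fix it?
Bug: Row-level WHERE must come before GROUP BY in the clause order

Fix: Move the WHERE clause before GROUP BY

Corrected query:
SELECT category, AVG(price) FROM products WHERE price > 806.75 GROUP BY category

Result:
category  | AVG(price)
----------+-----------
Furniture | 1234.69   
Office    | 1410.08   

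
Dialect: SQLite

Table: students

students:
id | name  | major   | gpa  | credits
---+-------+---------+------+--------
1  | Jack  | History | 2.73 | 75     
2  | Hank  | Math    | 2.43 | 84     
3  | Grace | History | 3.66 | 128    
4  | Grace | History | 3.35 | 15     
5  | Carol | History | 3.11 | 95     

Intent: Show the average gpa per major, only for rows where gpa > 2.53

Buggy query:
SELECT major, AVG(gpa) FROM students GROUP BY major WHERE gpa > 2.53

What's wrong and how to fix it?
Bug: WHERE cannot follow GROUP BY

Fix: Place WHERE between FROM and GROUP BY

Corrected query:
SELECT major, AVG(gpa) FROM students WHERE gpa > 2.53 GROUP BY major

Result:
major   | AVG(gpa)
--------+---------
History | 3.2125  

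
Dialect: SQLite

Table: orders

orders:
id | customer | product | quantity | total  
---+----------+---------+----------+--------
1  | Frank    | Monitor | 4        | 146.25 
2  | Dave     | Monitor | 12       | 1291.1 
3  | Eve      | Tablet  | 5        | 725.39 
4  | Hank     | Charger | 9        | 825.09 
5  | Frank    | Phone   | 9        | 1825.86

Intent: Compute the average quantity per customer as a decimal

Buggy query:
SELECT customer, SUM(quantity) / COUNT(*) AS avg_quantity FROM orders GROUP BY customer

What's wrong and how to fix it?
Bug: Both operands are integers, so '/' performs integer division and truncates

Fix: Cast one side to REAL so the division keeps the fractional part

Corrected query:
SELECT customer, SUM(quantity) * 1.0 / COUNT(*) AS avg_quantity FROM orders GROUP BY customer

Result:
customer | avg_quantity
---------+-------------
Dave     | 12          
Eve      | 5           
Frank    | 6.5         
Hank     | 9           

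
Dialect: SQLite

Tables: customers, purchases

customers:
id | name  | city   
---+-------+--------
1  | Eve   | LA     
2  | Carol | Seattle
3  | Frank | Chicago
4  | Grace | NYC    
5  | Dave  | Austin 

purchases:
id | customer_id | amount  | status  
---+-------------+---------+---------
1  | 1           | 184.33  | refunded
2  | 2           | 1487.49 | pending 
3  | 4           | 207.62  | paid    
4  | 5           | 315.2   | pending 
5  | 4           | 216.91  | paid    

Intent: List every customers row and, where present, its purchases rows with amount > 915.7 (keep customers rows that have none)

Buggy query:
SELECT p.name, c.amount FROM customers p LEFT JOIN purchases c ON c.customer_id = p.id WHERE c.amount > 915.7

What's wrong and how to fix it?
Bug: Filtering c.amount in WHERE discards the NULL rows produced by LEFT JOIN, turning it into an inner join

Fix: Put 'c.amount > 915.7' in the JOIN's ON clause instead of WHERE

Corrected query:
SELECT p.name, c.amount FROM customers p LEFT JOIN purchases c ON c.customer_id = p.id AND c.amount > 915.7

Result:
name  | amount 
------+--------
Eve   | NULL   
Carol | 1487.49
Frank | NULL   
Grace | NULL   
Dave  | NULL   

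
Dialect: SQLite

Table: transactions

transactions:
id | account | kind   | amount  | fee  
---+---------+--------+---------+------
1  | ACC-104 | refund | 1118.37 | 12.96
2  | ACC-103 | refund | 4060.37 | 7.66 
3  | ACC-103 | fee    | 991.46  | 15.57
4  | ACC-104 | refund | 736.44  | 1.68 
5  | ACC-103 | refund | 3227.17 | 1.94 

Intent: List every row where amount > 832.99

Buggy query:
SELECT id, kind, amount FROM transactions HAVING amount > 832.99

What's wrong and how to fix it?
Bug: HAVING filters the output of aggregation, but this query has no GROUP BY and no aggregate functions, so SQLite rejects it (HAVING clause on a non-aggregate query); the condition here is per row

Fix: Use WHERE for row-level filtering

Corrected query:
SELECT id, kind, amount FROM transactions WHERE amount > 832.99

Result:
id | kind   | amount 
---+--------+--------
1  | refund | 1118.37
2  | refund | 4060.37
3  | fee    | 991.46 
5  | refund | 3227.17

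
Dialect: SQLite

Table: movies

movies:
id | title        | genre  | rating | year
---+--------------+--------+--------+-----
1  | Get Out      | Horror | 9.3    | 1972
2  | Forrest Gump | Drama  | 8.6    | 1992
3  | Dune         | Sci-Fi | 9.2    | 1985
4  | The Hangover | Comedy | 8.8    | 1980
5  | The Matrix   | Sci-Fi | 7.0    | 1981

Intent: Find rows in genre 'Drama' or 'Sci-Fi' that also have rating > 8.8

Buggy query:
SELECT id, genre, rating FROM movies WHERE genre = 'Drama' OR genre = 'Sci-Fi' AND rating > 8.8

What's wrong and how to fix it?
Bug: Without parentheses, AND is evaluated before OR, so the rating filter only applies to the 'Sci-Fi' branch

Fix: Group the OR with parentheses (or use IN), then AND the threshold

Corrected query:
SELECT id, genre, rating FROM movies WHERE (genre = 'Drama' OR genre = 'Sci-Fi') AND rating > 8.8

Result:
id | genre  | rating
---+--------+-------
3  | Sci-Fi | 9.2   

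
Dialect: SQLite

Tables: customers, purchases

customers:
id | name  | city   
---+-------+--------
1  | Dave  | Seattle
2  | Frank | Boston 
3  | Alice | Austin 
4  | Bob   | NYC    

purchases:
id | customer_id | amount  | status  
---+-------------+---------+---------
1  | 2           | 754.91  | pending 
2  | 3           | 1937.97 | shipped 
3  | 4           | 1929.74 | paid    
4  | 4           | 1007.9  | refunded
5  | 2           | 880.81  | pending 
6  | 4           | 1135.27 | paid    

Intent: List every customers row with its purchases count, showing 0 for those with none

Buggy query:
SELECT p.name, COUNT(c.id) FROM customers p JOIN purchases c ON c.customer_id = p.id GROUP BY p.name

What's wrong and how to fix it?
Bug: An inner join excludes parents with zero children

Fix: Use LEFT JOIN so parents without children still appear (COUNT(c.id) gives 0)

Corrected query:
SELECT p.name, COUNT(c.id) FROM customers p LEFT JOIN purchases c ON c.customer_id = p.id GROUP BY p.name

Result:
name  | COUNT(c.id)
------+------------
Alice | 1          
Bob   | 3          
Dave  | 0          
Frank | 2          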